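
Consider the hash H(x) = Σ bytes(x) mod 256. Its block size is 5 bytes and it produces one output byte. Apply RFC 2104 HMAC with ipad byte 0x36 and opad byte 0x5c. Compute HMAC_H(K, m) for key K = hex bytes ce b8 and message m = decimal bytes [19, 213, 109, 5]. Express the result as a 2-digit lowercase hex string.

0c

Key hex bytes ce b8 is 2 bytes ≤ B = 5; zero-pad to 5 bytes: K' = ce b8 00 00 00.
K' ⊕ ipad = f8 8e 36 36 36.  K' ⊕ opad = 92 e4 5c 5c 5c.
Inner input = (K'⊕ipad) ∥ m = f8 8e 36 36 36 ∥ 13 d5 6d 05.
Inner hash: sum = 248+142+54+54+54+19+213+109+5 = 898; mod 256 = 130 → 82.
Outer input = (K'⊕opad) ∥ inner = 92 e4 5c 5c 5c ∥ 82.
Outer hash (tag): sum = 146+228+92+92+92+130 = 780; mod 256 = 12 → 0c.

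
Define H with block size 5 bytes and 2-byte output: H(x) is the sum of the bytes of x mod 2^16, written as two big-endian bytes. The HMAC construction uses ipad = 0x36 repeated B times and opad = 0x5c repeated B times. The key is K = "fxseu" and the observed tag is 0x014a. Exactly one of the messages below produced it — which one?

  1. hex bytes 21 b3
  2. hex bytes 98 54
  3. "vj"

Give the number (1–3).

Key "fxseu" = 66 78 73 65 75 is exactly B = 5 bytes: K' = 66 78 73 65 75.
K' ⊕ ipad = 50 4e 45 53 43; K' ⊕ opad = 3a 24 2f 39 29.
m1: inner = H(50 4e 45 53 43 21 b3) = 02 4d; tag = H(3a 24 2f 39 29 02 4d) = 013e
m2: inner = H(50 4e 45 53 43 98 54) = 02 65; tag = H(3a 24 2f 39 29 02 65) = 0156
m3: inner = H(50 4e 45 53 43 76 6a) = 02 59; tag = H(3a 24 2f 39 29 02 59) = 014a ← matches

3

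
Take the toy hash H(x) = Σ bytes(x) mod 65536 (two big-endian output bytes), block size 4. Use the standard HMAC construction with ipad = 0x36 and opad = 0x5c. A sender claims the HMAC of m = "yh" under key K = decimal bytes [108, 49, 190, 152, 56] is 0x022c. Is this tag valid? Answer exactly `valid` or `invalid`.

Key decimal bytes [108, 49, 190, 152, 56] = 6c 31 be 98 38 is 5 bytes > B = 4, so hash it first: H(key) = 02 2b, then zero-pad to 4 bytes: K' = 02 2b 00 00.
K' ⊕ ipad = 34 1d 36 36; K' ⊕ opad = 5e 77 5c 5c.
Inner hash: sum = 52+29+54+54+121+104 = 414 → 01 9e.
Outer hash (recomputed tag): sum = 94+119+92+92+1+158 = 556 → 02 2c.
Recomputed tag = 022c; claimed = 022c → match.

valid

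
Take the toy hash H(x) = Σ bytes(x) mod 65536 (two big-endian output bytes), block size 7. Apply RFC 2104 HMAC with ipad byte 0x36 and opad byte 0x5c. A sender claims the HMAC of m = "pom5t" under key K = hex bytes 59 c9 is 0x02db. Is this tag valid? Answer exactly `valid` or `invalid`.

Key hex bytes 59 c9 is 2 bytes ≤ B = 7; zero-pad to 7 bytes: K' = 59 c9 00 00 00 00 00.
K' ⊕ ipad = 6f ff 36 36 36 36 36; K' ⊕ opad = 05 95 5c 5c 5c 5c 5c.
Inner hash: sum = 111+255+54+54+54+54+54+112+111+109+53+116 = 1137 → 04 71.
Outer hash (recomputed tag): sum = 5+149+92+92+92+92+92+4+113 = 731 → 02 db.
Recomputed tag = 02db; claimed = 02db → match.

valid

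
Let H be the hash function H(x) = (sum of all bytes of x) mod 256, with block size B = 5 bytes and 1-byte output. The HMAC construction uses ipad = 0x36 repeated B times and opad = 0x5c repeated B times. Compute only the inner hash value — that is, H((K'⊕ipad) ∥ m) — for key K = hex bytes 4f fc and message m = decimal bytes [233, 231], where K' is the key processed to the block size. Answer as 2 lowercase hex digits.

b5

Key hex bytes 4f fc is 2 bytes ≤ B = 5; zero-pad to 5 bytes: K' = 4f fc 00 00 00.
K' ⊕ ipad = 79 ca 36 36 36.
Inner input = 79 ca 36 36 36 ∥ e9 e7.
Inner hash: sum = 121+202+54+54+54+233+231 = 949; mod 256 = 181 → b5.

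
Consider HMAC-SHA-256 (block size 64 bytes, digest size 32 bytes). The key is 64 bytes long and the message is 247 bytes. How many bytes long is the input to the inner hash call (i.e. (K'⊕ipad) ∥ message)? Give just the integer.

Key is 64 ≤ 64 bytes, zero-padded: |K'| = 64.
Inner input = (K'⊕ipad) ∥ m → 64 + 247 = 311 bytes.

311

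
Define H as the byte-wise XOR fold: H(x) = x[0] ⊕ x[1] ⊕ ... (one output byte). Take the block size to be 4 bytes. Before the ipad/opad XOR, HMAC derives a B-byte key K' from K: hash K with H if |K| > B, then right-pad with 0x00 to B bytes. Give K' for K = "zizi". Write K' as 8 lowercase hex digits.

Key "zizi" = 7a 69 7a 69 is exactly B = 4 bytes: K' = 7a 69 7a 69.

7a697a69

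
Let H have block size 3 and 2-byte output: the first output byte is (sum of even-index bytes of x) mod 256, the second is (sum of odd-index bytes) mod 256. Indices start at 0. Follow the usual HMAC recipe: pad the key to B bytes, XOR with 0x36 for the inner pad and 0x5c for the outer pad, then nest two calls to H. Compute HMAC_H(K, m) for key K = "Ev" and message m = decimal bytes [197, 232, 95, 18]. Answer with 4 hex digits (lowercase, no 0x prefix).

d9cd

Key "Ev" = 45 76 is 2 bytes ≤ B = 3; zero-pad to 3 bytes: K' = 45 76 00.
K' ⊕ ipad = 73 40 36.  K' ⊕ opad = 19 2a 5c.
Inner input = (K'⊕ipad) ∥ m = 73 40 36 ∥ c5 e8 5f 12.
Inner hash: even-index sum = 419 mod 256 = 163; odd-index sum = 356 mod 256 = 100 → a3 64.
Outer input = (K'⊕opad) ∥ inner = 19 2a 5c ∥ a3 64.
Outer hash (tag): even-index sum = 217 mod 256 = 217; odd-index sum = 205 mod 256 = 205 → d9 cd.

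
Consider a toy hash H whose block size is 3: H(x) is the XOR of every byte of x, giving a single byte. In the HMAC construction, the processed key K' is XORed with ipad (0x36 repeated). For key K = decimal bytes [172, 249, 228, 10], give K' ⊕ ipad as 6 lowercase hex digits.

Key decimal bytes [172, 249, 228, 10] = ac f9 e4 0a is 4 bytes > B = 3, so hash it first: H(key) = bb, then zero-pad to 3 bytes: K' = bb 00 00.
XOR each byte with 0x36: bb⊕36=8d, 00⊕36=36, 00⊕36=36.

8d3636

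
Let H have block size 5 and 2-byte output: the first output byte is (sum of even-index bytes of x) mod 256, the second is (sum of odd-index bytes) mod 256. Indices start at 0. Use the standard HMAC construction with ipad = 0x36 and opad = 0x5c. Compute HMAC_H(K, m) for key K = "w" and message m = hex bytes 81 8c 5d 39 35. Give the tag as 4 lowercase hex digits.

622a

Key "w" = 77 is 1 byte ≤ B = 5; zero-pad to 5 bytes: K' = 77 00 00 00 00.
K' ⊕ ipad = 41 36 36 36 36.  K' ⊕ opad = 2b 5c 5c 5c 5c.
Inner input = (K'⊕ipad) ∥ m = 41 36 36 36 36 ∥ 81 8c 5d 39 35.
Inner hash: even-index sum = 370 mod 256 = 114; odd-index sum = 383 mod 256 = 127 → 72 7f.
Outer input = (K'⊕opad) ∥ inner = 2b 5c 5c 5c 5c ∥ 72 7f.
Outer hash (tag): even-index sum = 354 mod 256 = 98; odd-index sum = 298 mod 256 = 42 → 62 2a.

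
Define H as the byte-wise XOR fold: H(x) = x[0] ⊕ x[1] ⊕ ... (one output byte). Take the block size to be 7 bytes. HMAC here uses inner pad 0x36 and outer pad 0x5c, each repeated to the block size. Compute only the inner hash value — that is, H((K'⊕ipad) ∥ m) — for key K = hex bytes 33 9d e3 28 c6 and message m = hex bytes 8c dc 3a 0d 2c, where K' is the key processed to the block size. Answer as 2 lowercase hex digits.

Key hex bytes 33 9d e3 28 c6 is 5 bytes ≤ B = 7; zero-pad to 7 bytes: K' = 33 9d e3 28 c6 00 00.
K' ⊕ ipad = 05 ab d5 1e f0 36 36.
Inner input = 05 ab d5 1e f0 36 36 ∥ 8c dc 3a 0d 2c.
Inner hash: XOR 05⊕ab⊕d5⊕1e⊕f0⊕36⊕36⊕8c⊕dc⊕3a⊕0d⊕2c = de.

de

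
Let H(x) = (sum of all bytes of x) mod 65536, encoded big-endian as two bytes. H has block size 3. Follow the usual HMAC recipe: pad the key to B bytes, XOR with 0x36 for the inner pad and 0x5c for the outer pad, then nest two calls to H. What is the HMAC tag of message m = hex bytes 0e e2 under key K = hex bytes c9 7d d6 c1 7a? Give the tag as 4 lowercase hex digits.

0183

Key hex bytes c9 7d d6 c1 7a is 5 bytes > B = 3, so hash it first: H(key) = 03 57, then zero-pad to 3 bytes: K' = 03 57 00.
K' ⊕ ipad = 35 61 36.  K' ⊕ opad = 5f 0b 5c.
Inner input = (K'⊕ipad) ∥ m = 35 61 36 ∥ 0e e2.
Inner hash: sum = 53+97+54+14+226 = 444 → 01 bc.
Outer input = (K'⊕opad) ∥ inner = 5f 0b 5c ∥ 01 bc.
Outer hash (tag): sum = 95+11+92+1+188 = 387 → 01 83.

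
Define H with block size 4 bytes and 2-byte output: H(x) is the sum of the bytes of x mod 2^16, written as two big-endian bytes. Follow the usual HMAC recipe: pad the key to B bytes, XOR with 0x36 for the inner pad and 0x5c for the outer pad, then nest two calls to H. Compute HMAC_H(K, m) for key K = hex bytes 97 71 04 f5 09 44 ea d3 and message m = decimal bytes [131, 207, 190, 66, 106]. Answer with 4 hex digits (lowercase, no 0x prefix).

0201

Key hex bytes 97 71 04 f5 09 44 ea d3 is 8 bytes > B = 4, so hash it first: H(key) = 04 0b, then zero-pad to 4 bytes: K' = 04 0b 00 00.
K' ⊕ ipad = 32 3d 36 36.  K' ⊕ opad = 58 57 5c 5c.
Inner input = (K'⊕ipad) ∥ m = 32 3d 36 36 ∥ 83 cf be 42 6a.
Inner hash: sum = 50+61+54+54+131+207+190+66+106 = 919 → 03 97.
Outer input = (K'⊕opad) ∥ inner = 58 57 5c 5c ∥ 03 97.
Outer hash (tag): sum = 88+87+92+92+3+151 = 513 → 02 01.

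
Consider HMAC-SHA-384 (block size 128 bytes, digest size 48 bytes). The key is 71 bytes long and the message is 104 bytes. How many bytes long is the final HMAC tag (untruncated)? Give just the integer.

48

The tag is one SHA-384 digest: 48 bytes.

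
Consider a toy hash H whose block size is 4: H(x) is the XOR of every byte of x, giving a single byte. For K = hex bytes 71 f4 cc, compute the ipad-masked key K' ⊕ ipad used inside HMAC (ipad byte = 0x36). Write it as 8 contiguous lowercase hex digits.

Key hex bytes 71 f4 cc is 3 bytes ≤ B = 4; zero-pad to 4 bytes: K' = 71 f4 cc 00.
XOR each byte with 0x36: 71⊕36=47, f4⊕36=c2, cc⊕36=fa, 00⊕36=36.

47c2fa36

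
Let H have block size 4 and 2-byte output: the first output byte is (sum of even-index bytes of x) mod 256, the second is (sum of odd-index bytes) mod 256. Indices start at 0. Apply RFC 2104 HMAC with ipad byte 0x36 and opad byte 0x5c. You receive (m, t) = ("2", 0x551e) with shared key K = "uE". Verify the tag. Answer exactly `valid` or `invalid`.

invalid

Key "uE" = 75 45 is 2 bytes ≤ B = 4; zero-pad to 4 bytes: K' = 75 45 00 00.
K' ⊕ ipad = 43 73 36 36; K' ⊕ opad = 29 19 5c 5c.
Inner hash: even-index sum = 171 mod 256 = 171; odd-index sum = 169 mod 256 = 169 → ab a9.
Outer hash (recomputed tag): even-index sum = 304 mod 256 = 48; odd-index sum = 286 mod 256 = 30 → 30 1e.
Recomputed tag = 301e; claimed = 551e → mismatch.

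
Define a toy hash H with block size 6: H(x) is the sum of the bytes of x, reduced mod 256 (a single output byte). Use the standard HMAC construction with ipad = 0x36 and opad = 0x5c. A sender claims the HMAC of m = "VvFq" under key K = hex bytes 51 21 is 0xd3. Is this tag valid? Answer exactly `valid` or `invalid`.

valid

Key hex bytes 51 21 is 2 bytes ≤ B = 6; zero-pad to 6 bytes: K' = 51 21 00 00 00 00.
K' ⊕ ipad = 67 17 36 36 36 36; K' ⊕ opad = 0d 7d 5c 5c 5c 5c.
Inner hash: sum = 103+23+54+54+54+54+86+118+70+113 = 729; mod 256 = 217 → d9.
Outer hash (recomputed tag): sum = 13+125+92+92+92+92+217 = 723; mod 256 = 211 → d3.
Recomputed tag = d3; claimed = d3 → match.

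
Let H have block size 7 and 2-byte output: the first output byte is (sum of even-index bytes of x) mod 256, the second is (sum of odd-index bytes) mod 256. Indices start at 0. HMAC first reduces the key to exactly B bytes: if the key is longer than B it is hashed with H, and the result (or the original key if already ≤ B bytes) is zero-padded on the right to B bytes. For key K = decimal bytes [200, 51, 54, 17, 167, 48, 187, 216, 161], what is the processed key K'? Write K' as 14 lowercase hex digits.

|K| = 9 > B = 7, so first hash the key.
H(K): even-index sum = 769 mod 256 = 1; odd-index sum = 332 mod 256 = 76 → 01 4c.
Zero-pad H(K) = 01 4c to 7 bytes: K' = 01 4c 00 00 00 00 00.

014c0000000000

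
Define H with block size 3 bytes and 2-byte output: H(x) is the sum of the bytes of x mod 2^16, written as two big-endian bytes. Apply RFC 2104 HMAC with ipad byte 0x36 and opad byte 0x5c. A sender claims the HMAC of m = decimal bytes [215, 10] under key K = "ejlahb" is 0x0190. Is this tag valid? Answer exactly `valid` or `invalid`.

Key "ejlahb" = 65 6a 6c 61 68 62 is 6 bytes > B = 3, so hash it first: H(key) = 02 66, then zero-pad to 3 bytes: K' = 02 66 00.
K' ⊕ ipad = 34 50 36; K' ⊕ opad = 5e 3a 5c.
Inner hash: sum = 52+80+54+215+10 = 411 → 01 9b.
Outer hash (recomputed tag): sum = 94+58+92+1+155 = 400 → 01 90.
Recomputed tag = 0190; claimed = 0190 → match.

valid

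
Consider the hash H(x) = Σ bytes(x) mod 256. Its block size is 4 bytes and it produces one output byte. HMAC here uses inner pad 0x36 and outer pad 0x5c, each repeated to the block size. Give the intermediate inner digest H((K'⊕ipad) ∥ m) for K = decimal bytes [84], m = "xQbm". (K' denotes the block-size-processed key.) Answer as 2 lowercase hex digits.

9c

Key decimal bytes [84] = 54 is 1 byte ≤ B = 4; zero-pad to 4 bytes: K' = 54 00 00 00.
K' ⊕ ipad = 62 36 36 36.
Inner input = 62 36 36 36 ∥ 78 51 62 6d.
Inner hash: sum = 98+54+54+54+120+81+98+109 = 668; mod 256 = 156 → 9c.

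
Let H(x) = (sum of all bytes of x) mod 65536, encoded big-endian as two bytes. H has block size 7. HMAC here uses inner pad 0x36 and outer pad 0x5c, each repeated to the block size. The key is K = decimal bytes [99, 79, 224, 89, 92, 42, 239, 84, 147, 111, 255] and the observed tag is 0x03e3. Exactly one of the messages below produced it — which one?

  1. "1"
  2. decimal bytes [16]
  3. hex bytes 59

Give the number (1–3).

Key decimal bytes [99, 79, 224, 89, 92, 42, 239, 84, 147, 111, 255] = 63 4f e0 59 5c 2a ef 54 93 6f ff is 11 bytes > B = 7, so hash it first: H(key) = 05 b5, then zero-pad to 7 bytes: K' = 05 b5 00 00 00 00 00.
K' ⊕ ipad = 33 83 36 36 36 36 36; K' ⊕ opad = 59 e9 5c 5c 5c 5c 5c.
m1: inner = H(33 83 36 36 36 36 36 31) = 01 f5; tag = H(59 e9 5c 5c 5c 5c 5c 01 f5) = 0404
m2: inner = H(33 83 36 36 36 36 36 10) = 01 d4; tag = H(59 e9 5c 5c 5c 5c 5c 01 d4) = 03e3 ← matches
m3: inner = H(33 83 36 36 36 36 36 59) = 02 1d; tag = H(59 e9 5c 5c 5c 5c 5c 02 1d) = 032d

2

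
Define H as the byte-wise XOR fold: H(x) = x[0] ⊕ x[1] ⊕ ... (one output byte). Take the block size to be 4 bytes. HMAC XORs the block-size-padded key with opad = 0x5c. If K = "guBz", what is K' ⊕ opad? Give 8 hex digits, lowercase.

3b291e26

Key "guBz" = 67 75 42 7a is exactly B = 4 bytes: K' = 67 75 42 7a.
XOR each byte with 0x5c: 67⊕5c=3b, 75⊕5c=29, 42⊕5c=1e, 7a⊕5c=26.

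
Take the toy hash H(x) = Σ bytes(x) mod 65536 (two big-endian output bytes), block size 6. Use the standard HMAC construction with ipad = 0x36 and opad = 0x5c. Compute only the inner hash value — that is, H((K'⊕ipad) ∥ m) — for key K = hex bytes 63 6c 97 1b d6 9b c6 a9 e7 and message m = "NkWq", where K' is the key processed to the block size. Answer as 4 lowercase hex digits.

030a

Key hex bytes 63 6c 97 1b d6 9b c6 a9 e7 is 9 bytes > B = 6, so hash it first: H(key) = 05 48, then zero-pad to 6 bytes: K' = 05 48 00 00 00 00.
K' ⊕ ipad = 33 7e 36 36 36 36.
Inner input = 33 7e 36 36 36 36 ∥ 4e 6b 57 71.
Inner hash: sum = 51+126+54+54+54+54+78+107+87+113 = 778 → 03 0a.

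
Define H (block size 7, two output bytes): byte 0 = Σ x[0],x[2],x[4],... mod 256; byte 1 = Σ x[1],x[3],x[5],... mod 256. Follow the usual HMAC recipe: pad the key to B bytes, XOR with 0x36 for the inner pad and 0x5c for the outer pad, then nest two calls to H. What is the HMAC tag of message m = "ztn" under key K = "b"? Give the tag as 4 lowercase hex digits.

Key "b" = 62 is 1 byte ≤ B = 7; zero-pad to 7 bytes: K' = 62 00 00 00 00 00 00.
K' ⊕ ipad = 54 36 36 36 36 36 36.  K' ⊕ opad = 3e 5c 5c 5c 5c 5c 5c.
Inner input = (K'⊕ipad) ∥ m = 54 36 36 36 36 36 36 ∥ 7a 74 6e.
Inner hash: even-index sum = 362 mod 256 = 106; odd-index sum = 394 mod 256 = 138 → 6a 8a.
Outer input = (K'⊕opad) ∥ inner = 3e 5c 5c 5c 5c 5c 5c ∥ 6a 8a.
Outer hash (tag): even-index sum = 476 mod 256 = 220; odd-index sum = 382 mod 256 = 126 → dc 7e.

dc7e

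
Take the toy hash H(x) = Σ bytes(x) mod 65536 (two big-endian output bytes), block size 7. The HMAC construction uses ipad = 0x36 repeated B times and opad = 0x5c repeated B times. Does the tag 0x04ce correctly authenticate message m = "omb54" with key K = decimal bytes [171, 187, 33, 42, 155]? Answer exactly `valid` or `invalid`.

invalid

Key decimal bytes [171, 187, 33, 42, 155] = ab bb 21 2a 9b is 5 bytes ≤ B = 7; zero-pad to 7 bytes: K' = ab bb 21 2a 9b 00 00.
K' ⊕ ipad = 9d 8d 17 1c ad 36 36; K' ⊕ opad = f7 e7 7d 76 c7 5c 5c.
Inner hash: sum = 157+141+23+28+173+54+54+111+109+98+53+52 = 1053 → 04 1d.
Outer hash (recomputed tag): sum = 247+231+125+118+199+92+92+4+29 = 1137 → 04 71.
Recomputed tag = 0471; claimed = 04ce → mismatch.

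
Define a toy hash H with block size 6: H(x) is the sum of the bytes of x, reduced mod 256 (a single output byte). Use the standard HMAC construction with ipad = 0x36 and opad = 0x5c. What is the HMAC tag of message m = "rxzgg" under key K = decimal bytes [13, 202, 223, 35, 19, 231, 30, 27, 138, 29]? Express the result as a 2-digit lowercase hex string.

80

Key decimal bytes [13, 202, 223, 35, 19, 231, 30, 27, 138, 29] = 0d ca df 23 13 e7 1e 1b 8a 1d is 10 bytes > B = 6, so hash it first: H(key) = b3, then zero-pad to 6 bytes: K' = b3 00 00 00 00 00.
K' ⊕ ipad = 85 36 36 36 36 36.  K' ⊕ opad = ef 5c 5c 5c 5c 5c.
Inner input = (K'⊕ipad) ∥ m = 85 36 36 36 36 36 ∥ 72 78 7a 67 67.
Inner hash: sum = 133+54+54+54+54+54+114+120+122+103+103 = 965; mod 256 = 197 → c5.
Outer input = (K'⊕opad) ∥ inner = ef 5c 5c 5c 5c 5c ∥ c5.
Outer hash (tag): sum = 239+92+92+92+92+92+197 = 896; mod 256 = 128 → 80.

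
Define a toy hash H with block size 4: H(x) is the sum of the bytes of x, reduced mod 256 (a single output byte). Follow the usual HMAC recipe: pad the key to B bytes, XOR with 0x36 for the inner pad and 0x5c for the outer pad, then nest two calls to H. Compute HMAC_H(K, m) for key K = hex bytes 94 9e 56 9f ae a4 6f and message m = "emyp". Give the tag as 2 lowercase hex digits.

Key hex bytes 94 9e 56 9f ae a4 6f is 7 bytes > B = 4, so hash it first: H(key) = e8, then zero-pad to 4 bytes: K' = e8 00 00 00.
K' ⊕ ipad = de 36 36 36.  K' ⊕ opad = b4 5c 5c 5c.
Inner input = (K'⊕ipad) ∥ m = de 36 36 36 ∥ 65 6d 79 70.
Inner hash: sum = 222+54+54+54+101+109+121+112 = 827; mod 256 = 59 → 3b.
Outer input = (K'⊕opad) ∥ inner = b4 5c 5c 5c ∥ 3b.
Outer hash (tag): sum = 180+92+92+92+59 = 515; mod 256 = 3 → 03.

03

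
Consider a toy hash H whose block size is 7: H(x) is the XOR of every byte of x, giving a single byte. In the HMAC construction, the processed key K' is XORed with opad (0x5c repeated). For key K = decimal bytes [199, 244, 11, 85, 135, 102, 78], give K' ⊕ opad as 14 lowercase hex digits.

Key decimal bytes [199, 244, 11, 85, 135, 102, 78] = c7 f4 0b 55 87 66 4e is exactly B = 7 bytes: K' = c7 f4 0b 55 87 66 4e.
XOR each byte with 0x5c: c7⊕5c=9b, f4⊕5c=a8, 0b⊕5c=57, 55⊕5c=09, 87⊕5c=db, 66⊕5c=3a, 4e⊕5c=12.

9ba85709db3a12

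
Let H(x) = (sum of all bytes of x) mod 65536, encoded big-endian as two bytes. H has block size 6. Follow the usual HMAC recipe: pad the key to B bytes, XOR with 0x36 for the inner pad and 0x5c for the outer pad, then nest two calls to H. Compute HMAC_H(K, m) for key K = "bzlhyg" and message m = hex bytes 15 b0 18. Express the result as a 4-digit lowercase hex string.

Key "bzlhyg" = 62 7a 6c 68 79 67 is exactly B = 6 bytes: K' = 62 7a 6c 68 79 67.
K' ⊕ ipad = 54 4c 5a 5e 4f 51.  K' ⊕ opad = 3e 26 30 34 25 3b.
Inner input = (K'⊕ipad) ∥ m = 54 4c 5a 5e 4f 51 ∥ 15 b0 18.
Inner hash: sum = 84+76+90+94+79+81+21+176+24 = 725 → 02 d5.
Outer input = (K'⊕opad) ∥ inner = 3e 26 30 34 25 3b ∥ 02 d5.
Outer hash (tag): sum = 62+38+48+52+37+59+2+213 = 511 → 01 ff.

01ff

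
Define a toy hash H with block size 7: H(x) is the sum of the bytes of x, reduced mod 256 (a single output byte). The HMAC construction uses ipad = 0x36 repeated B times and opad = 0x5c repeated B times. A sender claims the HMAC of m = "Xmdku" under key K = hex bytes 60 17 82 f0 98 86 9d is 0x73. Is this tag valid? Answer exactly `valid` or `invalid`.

Key hex bytes 60 17 82 f0 98 86 9d is exactly B = 7 bytes: K' = 60 17 82 f0 98 86 9d.
K' ⊕ ipad = 56 21 b4 c6 ae b0 ab; K' ⊕ opad = 3c 4b de ac c4 da c1.
Inner hash: sum = 86+33+180+198+174+176+171+88+109+100+107+117 = 1539; mod 256 = 3 → 03.
Outer hash (recomputed tag): sum = 60+75+222+172+196+218+193+3 = 1139; mod 256 = 115 → 73.
Recomputed tag = 73; claimed = 73 → match.

valid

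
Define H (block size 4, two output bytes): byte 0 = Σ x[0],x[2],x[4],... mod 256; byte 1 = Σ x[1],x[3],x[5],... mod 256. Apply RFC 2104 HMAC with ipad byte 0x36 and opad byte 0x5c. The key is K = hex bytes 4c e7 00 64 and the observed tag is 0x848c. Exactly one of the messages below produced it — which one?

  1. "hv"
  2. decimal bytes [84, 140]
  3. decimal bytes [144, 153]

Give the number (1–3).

Key hex bytes 4c e7 00 64 is exactly B = 4 bytes: K' = 4c e7 00 64.
K' ⊕ ipad = 7a d1 36 52; K' ⊕ opad = 10 bb 5c 38.
m1: inner = H(7a d1 36 52 68 76) = 18 99; tag = H(10 bb 5c 38 18 99) = 848c ← matches
m2: inner = H(7a d1 36 52 54 8c) = 04 af; tag = H(10 bb 5c 38 04 af) = 70a2
m3: inner = H(7a d1 36 52 90 99) = 40 bc; tag = H(10 bb 5c 38 40 bc) = acaf

1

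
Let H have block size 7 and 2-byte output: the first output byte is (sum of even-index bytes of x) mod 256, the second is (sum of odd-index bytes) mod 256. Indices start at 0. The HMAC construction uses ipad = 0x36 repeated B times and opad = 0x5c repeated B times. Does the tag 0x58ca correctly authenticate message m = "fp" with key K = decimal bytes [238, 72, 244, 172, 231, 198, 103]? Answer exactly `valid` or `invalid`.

Key decimal bytes [238, 72, 244, 172, 231, 198, 103] = ee 48 f4 ac e7 c6 67 is exactly B = 7 bytes: K' = ee 48 f4 ac e7 c6 67.
K' ⊕ ipad = d8 7e c2 9a d1 f0 51; K' ⊕ opad = b2 14 a8 f0 bb 9a 3b.
Inner hash: even-index sum = 812 mod 256 = 44; odd-index sum = 622 mod 256 = 110 → 2c 6e.
Outer hash (recomputed tag): even-index sum = 702 mod 256 = 190; odd-index sum = 458 mod 256 = 202 → be ca.
Recomputed tag = beca; claimed = 58ca → mismatch.

invalid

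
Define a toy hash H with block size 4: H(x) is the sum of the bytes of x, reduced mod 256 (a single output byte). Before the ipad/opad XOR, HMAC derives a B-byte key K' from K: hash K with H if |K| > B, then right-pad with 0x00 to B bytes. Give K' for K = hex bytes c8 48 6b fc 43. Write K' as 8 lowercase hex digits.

|K| = 5 > B = 4, so first hash the key.
H(K): sum = 200+72+107+252+67 = 698; mod 256 = 186 → ba.
Zero-pad H(K) = ba to 4 bytes: K' = ba 00 00 00.

ba000000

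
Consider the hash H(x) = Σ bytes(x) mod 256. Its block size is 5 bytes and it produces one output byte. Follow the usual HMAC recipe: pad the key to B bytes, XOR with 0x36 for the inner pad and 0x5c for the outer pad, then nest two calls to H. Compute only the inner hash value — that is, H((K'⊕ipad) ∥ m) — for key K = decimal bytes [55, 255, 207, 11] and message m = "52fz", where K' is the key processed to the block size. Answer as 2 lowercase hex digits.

7d

Key decimal bytes [55, 255, 207, 11] = 37 ff cf 0b is 4 bytes ≤ B = 5; zero-pad to 5 bytes: K' = 37 ff cf 0b 00.
K' ⊕ ipad = 01 c9 f9 3d 36.
Inner input = 01 c9 f9 3d 36 ∥ 35 32 66 7a.
Inner hash: sum = 1+201+249+61+54+53+50+102+122 = 893; mod 256 = 125 → 7d.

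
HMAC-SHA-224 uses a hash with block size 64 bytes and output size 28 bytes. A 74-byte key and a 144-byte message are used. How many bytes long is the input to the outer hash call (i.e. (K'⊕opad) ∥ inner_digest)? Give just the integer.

Key is 74 > 64 bytes, so it is hashed to 28 bytes then zero-padded to 64: |K'| = 64.
Outer input = (K'⊕opad) ∥ H(inner) → 64 + 28 = 92 bytes.

92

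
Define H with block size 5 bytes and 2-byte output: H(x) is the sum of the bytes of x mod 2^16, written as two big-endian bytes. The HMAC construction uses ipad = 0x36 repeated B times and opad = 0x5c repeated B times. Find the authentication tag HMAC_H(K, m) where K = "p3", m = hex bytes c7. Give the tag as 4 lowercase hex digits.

0264

Key "p3" = 70 33 is 2 bytes ≤ B = 5; zero-pad to 5 bytes: K' = 70 33 00 00 00.
K' ⊕ ipad = 46 05 36 36 36.  K' ⊕ opad = 2c 6f 5c 5c 5c.
Inner input = (K'⊕ipad) ∥ m = 46 05 36 36 36 ∥ c7.
Inner hash: sum = 70+5+54+54+54+199 = 436 → 01 b4.
Outer input = (K'⊕opad) ∥ inner = 2c 6f 5c 5c 5c ∥ 01 b4.
Outer hash (tag): sum = 44+111+92+92+92+1+180 = 612 → 02 64.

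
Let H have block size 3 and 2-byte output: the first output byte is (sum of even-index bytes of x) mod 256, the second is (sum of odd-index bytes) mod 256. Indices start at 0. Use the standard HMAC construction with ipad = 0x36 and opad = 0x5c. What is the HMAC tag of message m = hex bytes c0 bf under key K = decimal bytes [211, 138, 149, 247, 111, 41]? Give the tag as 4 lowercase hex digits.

Key decimal bytes [211, 138, 149, 247, 111, 41] = d3 8a 95 f7 6f 29 is 6 bytes > B = 3, so hash it first: H(key) = d7 aa, then zero-pad to 3 bytes: K' = d7 aa 00.
K' ⊕ ipad = e1 9c 36.  K' ⊕ opad = 8b f6 5c.
Inner input = (K'⊕ipad) ∥ m = e1 9c 36 ∥ c0 bf.
Inner hash: even-index sum = 470 mod 256 = 214; odd-index sum = 348 mod 256 = 92 → d6 5c.
Outer input = (K'⊕opad) ∥ inner = 8b f6 5c ∥ d6 5c.
Outer hash (tag): even-index sum = 323 mod 256 = 67; odd-index sum = 460 mod 256 = 204 → 43 cc.

43cc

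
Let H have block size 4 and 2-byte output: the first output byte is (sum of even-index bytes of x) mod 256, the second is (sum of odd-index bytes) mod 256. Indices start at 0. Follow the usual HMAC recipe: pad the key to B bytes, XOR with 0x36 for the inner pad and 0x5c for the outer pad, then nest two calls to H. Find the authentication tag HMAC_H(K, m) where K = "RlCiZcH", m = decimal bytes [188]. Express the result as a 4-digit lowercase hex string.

ba04

Key "RlCiZcH" = 52 6c 43 69 5a 63 48 is 7 bytes > B = 4, so hash it first: H(key) = 37 38, then zero-pad to 4 bytes: K' = 37 38 00 00.
K' ⊕ ipad = 01 0e 36 36.  K' ⊕ opad = 6b 64 5c 5c.
Inner input = (K'⊕ipad) ∥ m = 01 0e 36 36 ∥ bc.
Inner hash: even-index sum = 243 mod 256 = 243; odd-index sum = 68 mod 256 = 68 → f3 44.
Outer input = (K'⊕opad) ∥ inner = 6b 64 5c 5c ∥ f3 44.
Outer hash (tag): even-index sum = 442 mod 256 = 186; odd-index sum = 260 mod 256 = 4 → ba 04.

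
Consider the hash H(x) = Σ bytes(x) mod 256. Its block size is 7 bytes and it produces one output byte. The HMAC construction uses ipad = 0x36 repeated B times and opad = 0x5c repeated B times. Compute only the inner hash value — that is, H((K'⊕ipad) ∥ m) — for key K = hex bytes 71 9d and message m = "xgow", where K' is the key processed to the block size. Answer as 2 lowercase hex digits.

c5

Key hex bytes 71 9d is 2 bytes ≤ B = 7; zero-pad to 7 bytes: K' = 71 9d 00 00 00 00 00.
K' ⊕ ipad = 47 ab 36 36 36 36 36.
Inner input = 47 ab 36 36 36 36 36 ∥ 78 67 6f 77.
Inner hash: sum = 71+171+54+54+54+54+54+120+103+111+119 = 965; mod 256 = 197 → c5.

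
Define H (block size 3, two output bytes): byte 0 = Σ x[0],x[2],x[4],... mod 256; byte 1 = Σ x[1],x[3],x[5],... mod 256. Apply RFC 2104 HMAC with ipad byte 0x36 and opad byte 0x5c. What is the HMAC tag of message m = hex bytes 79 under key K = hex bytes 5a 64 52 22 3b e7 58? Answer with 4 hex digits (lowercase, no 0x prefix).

Key hex bytes 5a 64 52 22 3b e7 58 is 7 bytes > B = 3, so hash it first: H(key) = 3f 6d, then zero-pad to 3 bytes: K' = 3f 6d 00.
K' ⊕ ipad = 09 5b 36.  K' ⊕ opad = 63 31 5c.
Inner input = (K'⊕ipad) ∥ m = 09 5b 36 ∥ 79.
Inner hash: even-index sum = 63 mod 256 = 63; odd-index sum = 212 mod 256 = 212 → 3f d4.
Outer input = (K'⊕opad) ∥ inner = 63 31 5c ∥ 3f d4.
Outer hash (tag): even-index sum = 403 mod 256 = 147; odd-index sum = 112 mod 256 = 112 → 93 70.

9370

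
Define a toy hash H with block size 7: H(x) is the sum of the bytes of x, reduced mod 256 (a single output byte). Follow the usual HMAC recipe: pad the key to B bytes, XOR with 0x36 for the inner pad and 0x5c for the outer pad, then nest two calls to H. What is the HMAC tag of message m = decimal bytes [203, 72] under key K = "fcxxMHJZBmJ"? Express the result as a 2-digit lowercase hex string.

13

Key "fcxxMHJZBmJ" = 66 63 78 78 4d 48 4a 5a 42 6d 4a is 11 bytes > B = 7, so hash it first: H(key) = eb, then zero-pad to 7 bytes: K' = eb 00 00 00 00 00 00.
K' ⊕ ipad = dd 36 36 36 36 36 36.  K' ⊕ opad = b7 5c 5c 5c 5c 5c 5c.
Inner input = (K'⊕ipad) ∥ m = dd 36 36 36 36 36 36 ∥ cb 48.
Inner hash: sum = 221+54+54+54+54+54+54+203+72 = 820; mod 256 = 52 → 34.
Outer input = (K'⊕opad) ∥ inner = b7 5c 5c 5c 5c 5c 5c ∥ 34.
Outer hash (tag): sum = 183+92+92+92+92+92+92+52 = 787; mod 256 = 19 → 13.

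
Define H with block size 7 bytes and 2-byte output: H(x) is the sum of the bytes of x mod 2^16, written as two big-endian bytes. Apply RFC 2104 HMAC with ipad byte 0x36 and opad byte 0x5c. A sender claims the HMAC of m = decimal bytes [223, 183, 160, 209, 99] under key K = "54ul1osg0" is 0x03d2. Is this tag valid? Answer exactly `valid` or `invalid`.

invalid

Key "54ul1osg0" = 35 34 75 6c 31 6f 73 67 30 is 9 bytes > B = 7, so hash it first: H(key) = 02 f4, then zero-pad to 7 bytes: K' = 02 f4 00 00 00 00 00.
K' ⊕ ipad = 34 c2 36 36 36 36 36; K' ⊕ opad = 5e a8 5c 5c 5c 5c 5c.
Inner hash: sum = 52+194+54+54+54+54+54+223+183+160+209+99 = 1390 → 05 6e.
Outer hash (recomputed tag): sum = 94+168+92+92+92+92+92+5+110 = 837 → 03 45.
Recomputed tag = 0345; claimed = 03d2 → mismatch.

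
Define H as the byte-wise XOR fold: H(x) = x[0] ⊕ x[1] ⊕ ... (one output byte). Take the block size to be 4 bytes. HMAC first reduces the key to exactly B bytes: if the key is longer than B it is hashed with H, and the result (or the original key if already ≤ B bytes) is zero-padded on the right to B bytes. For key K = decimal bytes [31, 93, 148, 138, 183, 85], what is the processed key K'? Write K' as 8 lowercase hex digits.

be000000

|K| = 6 > B = 4, so first hash the key.
H(K): XOR 1f⊕5d⊕94⊕8a⊕b7⊕55 = be.
Zero-pad H(K) = be to 4 bytes: K' = be 00 00 00.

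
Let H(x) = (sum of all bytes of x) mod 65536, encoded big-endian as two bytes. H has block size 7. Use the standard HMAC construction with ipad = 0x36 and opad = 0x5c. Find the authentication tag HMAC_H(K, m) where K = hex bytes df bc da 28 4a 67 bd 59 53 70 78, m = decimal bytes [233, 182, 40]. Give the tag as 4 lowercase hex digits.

Key hex bytes df bc da 28 4a 67 bd 59 53 70 78 is 11 bytes > B = 7, so hash it first: H(key) = 05 9f, then zero-pad to 7 bytes: K' = 05 9f 00 00 00 00 00.
K' ⊕ ipad = 33 a9 36 36 36 36 36.  K' ⊕ opad = 59 c3 5c 5c 5c 5c 5c.
Inner input = (K'⊕ipad) ∥ m = 33 a9 36 36 36 36 36 ∥ e9 b6 28.
Inner hash: sum = 51+169+54+54+54+54+54+233+182+40 = 945 → 03 b1.
Outer input = (K'⊕opad) ∥ inner = 59 c3 5c 5c 5c 5c 5c ∥ 03 b1.
Outer hash (tag): sum = 89+195+92+92+92+92+92+3+177 = 924 → 03 9c.

039c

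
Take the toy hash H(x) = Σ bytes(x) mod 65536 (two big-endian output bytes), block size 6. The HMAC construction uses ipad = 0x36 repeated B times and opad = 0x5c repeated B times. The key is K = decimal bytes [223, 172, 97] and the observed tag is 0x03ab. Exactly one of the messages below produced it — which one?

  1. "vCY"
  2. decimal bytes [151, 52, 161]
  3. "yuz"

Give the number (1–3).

3

Key decimal bytes [223, 172, 97] = df ac 61 is 3 bytes ≤ B = 6; zero-pad to 6 bytes: K' = df ac 61 00 00 00.
K' ⊕ ipad = e9 9a 57 36 36 36; K' ⊕ opad = 83 f0 3d 5c 5c 5c.
m1: inner = H(e9 9a 57 36 36 36 76 43 59) = 03 8e; tag = H(83 f0 3d 5c 5c 5c 03 8e) = 0355
m2: inner = H(e9 9a 57 36 36 36 97 34 a1) = 03 e8; tag = H(83 f0 3d 5c 5c 5c 03 e8) = 03af
m3: inner = H(e9 9a 57 36 36 36 79 75 7a) = 03 e4; tag = H(83 f0 3d 5c 5c 5c 03 e4) = 03ab ← matches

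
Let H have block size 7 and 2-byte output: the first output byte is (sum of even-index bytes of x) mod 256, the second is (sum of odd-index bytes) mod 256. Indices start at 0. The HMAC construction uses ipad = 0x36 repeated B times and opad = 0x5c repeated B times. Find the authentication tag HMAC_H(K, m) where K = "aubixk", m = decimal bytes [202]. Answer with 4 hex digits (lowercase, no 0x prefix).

c4c4

Key "aubixk" = 61 75 62 69 78 6b is 6 bytes ≤ B = 7; zero-pad to 7 bytes: K' = 61 75 62 69 78 6b 00.
K' ⊕ ipad = 57 43 54 5f 4e 5d 36.  K' ⊕ opad = 3d 29 3e 35 24 37 5c.
Inner input = (K'⊕ipad) ∥ m = 57 43 54 5f 4e 5d 36 ∥ ca.
Inner hash: even-index sum = 303 mod 256 = 47; odd-index sum = 457 mod 256 = 201 → 2f c9.
Outer input = (K'⊕opad) ∥ inner = 3d 29 3e 35 24 37 5c ∥ 2f c9.
Outer hash (tag): even-index sum = 452 mod 256 = 196; odd-index sum = 196 mod 256 = 196 → c4 c4.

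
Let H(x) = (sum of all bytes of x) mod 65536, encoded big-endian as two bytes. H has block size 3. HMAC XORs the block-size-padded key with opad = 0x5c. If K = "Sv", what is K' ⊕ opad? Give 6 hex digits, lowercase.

Key "Sv" = 53 76 is 2 bytes ≤ B = 3; zero-pad to 3 bytes: K' = 53 76 00.
XOR each byte with 0x5c: 53⊕5c=0f, 76⊕5c=2a, 00⊕5c=5c.

0f2a5c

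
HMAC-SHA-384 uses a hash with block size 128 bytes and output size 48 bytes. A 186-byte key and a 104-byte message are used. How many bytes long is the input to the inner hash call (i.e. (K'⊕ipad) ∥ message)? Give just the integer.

232

Key is 186 > 128 bytes, so it is hashed to 48 bytes then zero-padded to 128: |K'| = 128.
Inner input = (K'⊕ipad) ∥ m → 128 + 104 = 232 bytes.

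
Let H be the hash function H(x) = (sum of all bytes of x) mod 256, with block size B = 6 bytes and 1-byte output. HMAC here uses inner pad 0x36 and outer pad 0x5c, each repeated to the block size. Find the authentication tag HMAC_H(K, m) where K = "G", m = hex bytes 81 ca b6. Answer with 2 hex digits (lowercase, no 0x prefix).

Key "G" = 47 is 1 byte ≤ B = 6; zero-pad to 6 bytes: K' = 47 00 00 00 00 00.
K' ⊕ ipad = 71 36 36 36 36 36.  K' ⊕ opad = 1b 5c 5c 5c 5c 5c.
Inner input = (K'⊕ipad) ∥ m = 71 36 36 36 36 36 ∥ 81 ca b6.
Inner hash: sum = 113+54+54+54+54+54+129+202+182 = 896; mod 256 = 128 → 80.
Outer input = (K'⊕opad) ∥ inner = 1b 5c 5c 5c 5c 5c ∥ 80.
Outer hash (tag): sum = 27+92+92+92+92+92+128 = 615; mod 256 = 103 → 67.

67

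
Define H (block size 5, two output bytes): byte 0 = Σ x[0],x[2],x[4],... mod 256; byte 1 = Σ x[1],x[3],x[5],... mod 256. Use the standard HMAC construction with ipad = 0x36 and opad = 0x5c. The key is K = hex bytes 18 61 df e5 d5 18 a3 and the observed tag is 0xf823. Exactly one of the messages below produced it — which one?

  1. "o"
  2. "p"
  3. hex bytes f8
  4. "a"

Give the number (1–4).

Key hex bytes 18 61 df e5 d5 18 a3 is 7 bytes > B = 5, so hash it first: H(key) = 6f 5e, then zero-pad to 5 bytes: K' = 6f 5e 00 00 00.
K' ⊕ ipad = 59 68 36 36 36; K' ⊕ opad = 33 02 5c 5c 5c.
m1: inner = H(59 68 36 36 36 6f) = c5 0d; tag = H(33 02 5c 5c 5c c5 0d) = f823 ← matches
m2: inner = H(59 68 36 36 36 70) = c5 0e; tag = H(33 02 5c 5c 5c c5 0e) = f923
m3: inner = H(59 68 36 36 36 f8) = c5 96; tag = H(33 02 5c 5c 5c c5 96) = 8123
m4: inner = H(59 68 36 36 36 61) = c5 ff; tag = H(33 02 5c 5c 5c c5 ff) = ea23

1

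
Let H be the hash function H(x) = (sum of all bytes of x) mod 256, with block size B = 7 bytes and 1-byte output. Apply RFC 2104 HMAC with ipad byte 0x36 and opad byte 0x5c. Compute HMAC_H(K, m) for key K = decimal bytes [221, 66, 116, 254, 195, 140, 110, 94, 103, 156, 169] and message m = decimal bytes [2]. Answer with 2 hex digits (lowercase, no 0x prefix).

Key decimal bytes [221, 66, 116, 254, 195, 140, 110, 94, 103, 156, 169] = dd 42 74 fe c3 8c 6e 5e 67 9c a9 is 11 bytes > B = 7, so hash it first: H(key) = 58, then zero-pad to 7 bytes: K' = 58 00 00 00 00 00 00.
K' ⊕ ipad = 6e 36 36 36 36 36 36.  K' ⊕ opad = 04 5c 5c 5c 5c 5c 5c.
Inner input = (K'⊕ipad) ∥ m = 6e 36 36 36 36 36 36 ∥ 02.
Inner hash: sum = 110+54+54+54+54+54+54+2 = 436; mod 256 = 180 → b4.
Outer input = (K'⊕opad) ∥ inner = 04 5c 5c 5c 5c 5c 5c ∥ b4.
Outer hash (tag): sum = 4+92+92+92+92+92+92+180 = 736; mod 256 = 224 → e0.

e0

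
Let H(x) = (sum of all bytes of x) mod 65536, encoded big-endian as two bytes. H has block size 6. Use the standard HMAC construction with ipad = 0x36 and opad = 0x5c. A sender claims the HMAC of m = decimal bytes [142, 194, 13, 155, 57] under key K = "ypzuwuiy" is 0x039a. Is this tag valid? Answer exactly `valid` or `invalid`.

Key "ypzuwuiy" = 79 70 7a 75 77 75 69 79 is 8 bytes > B = 6, so hash it first: H(key) = 03 a6, then zero-pad to 6 bytes: K' = 03 a6 00 00 00 00.
K' ⊕ ipad = 35 90 36 36 36 36; K' ⊕ opad = 5f fa 5c 5c 5c 5c.
Inner hash: sum = 53+144+54+54+54+54+142+194+13+155+57 = 974 → 03 ce.
Outer hash (recomputed tag): sum = 95+250+92+92+92+92+3+206 = 922 → 03 9a.
Recomputed tag = 039a; claimed = 039a → match.

valid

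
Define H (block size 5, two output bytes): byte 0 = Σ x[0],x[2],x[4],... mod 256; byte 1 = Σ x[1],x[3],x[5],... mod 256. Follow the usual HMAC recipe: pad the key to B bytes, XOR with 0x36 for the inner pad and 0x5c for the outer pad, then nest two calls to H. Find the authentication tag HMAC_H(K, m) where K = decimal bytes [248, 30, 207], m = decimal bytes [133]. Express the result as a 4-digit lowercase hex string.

Key decimal bytes [248, 30, 207] = f8 1e cf is 3 bytes ≤ B = 5; zero-pad to 5 bytes: K' = f8 1e cf 00 00.
K' ⊕ ipad = ce 28 f9 36 36.  K' ⊕ opad = a4 42 93 5c 5c.
Inner input = (K'⊕ipad) ∥ m = ce 28 f9 36 36 ∥ 85.
Inner hash: even-index sum = 509 mod 256 = 253; odd-index sum = 227 mod 256 = 227 → fd e3.
Outer input = (K'⊕opad) ∥ inner = a4 42 93 5c 5c ∥ fd e3.
Outer hash (tag): even-index sum = 630 mod 256 = 118; odd-index sum = 411 mod 256 = 155 → 76 9b.

769b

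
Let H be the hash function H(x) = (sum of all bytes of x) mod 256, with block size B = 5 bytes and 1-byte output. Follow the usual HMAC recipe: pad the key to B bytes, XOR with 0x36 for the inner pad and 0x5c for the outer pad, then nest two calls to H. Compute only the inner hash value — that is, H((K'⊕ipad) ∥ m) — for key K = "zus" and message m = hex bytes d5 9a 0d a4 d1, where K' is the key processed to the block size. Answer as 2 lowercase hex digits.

Key "zus" = 7a 75 73 is 3 bytes ≤ B = 5; zero-pad to 5 bytes: K' = 7a 75 73 00 00.
K' ⊕ ipad = 4c 43 45 36 36.
Inner input = 4c 43 45 36 36 ∥ d5 9a 0d a4 d1.
Inner hash: sum = 76+67+69+54+54+213+154+13+164+209 = 1073; mod 256 = 49 → 31.

31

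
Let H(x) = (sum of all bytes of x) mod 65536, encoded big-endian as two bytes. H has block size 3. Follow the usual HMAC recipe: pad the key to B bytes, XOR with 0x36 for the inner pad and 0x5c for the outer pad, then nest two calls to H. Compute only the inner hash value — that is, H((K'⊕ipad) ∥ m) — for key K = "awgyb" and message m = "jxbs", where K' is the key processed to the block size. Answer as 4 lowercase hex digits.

024d

Key "awgyb" = 61 77 67 79 62 is 5 bytes > B = 3, so hash it first: H(key) = 02 1a, then zero-pad to 3 bytes: K' = 02 1a 00.
K' ⊕ ipad = 34 2c 36.
Inner input = 34 2c 36 ∥ 6a 78 62 73.
Inner hash: sum = 52+44+54+106+120+98+115 = 589 → 02 4d.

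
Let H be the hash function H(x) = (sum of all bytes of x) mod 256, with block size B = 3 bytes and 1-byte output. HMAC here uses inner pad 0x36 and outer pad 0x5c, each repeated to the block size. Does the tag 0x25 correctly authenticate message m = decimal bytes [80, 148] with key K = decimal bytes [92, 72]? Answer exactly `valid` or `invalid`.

invalid

Key decimal bytes [92, 72] = 5c 48 is 2 bytes ≤ B = 3; zero-pad to 3 bytes: K' = 5c 48 00.
K' ⊕ ipad = 6a 7e 36; K' ⊕ opad = 00 14 5c.
Inner hash: sum = 106+126+54+80+148 = 514; mod 256 = 2 → 02.
Outer hash (recomputed tag): sum = 0+20+92+2 = 114 → 72.
Recomputed tag = 72; claimed = 25 → mismatch.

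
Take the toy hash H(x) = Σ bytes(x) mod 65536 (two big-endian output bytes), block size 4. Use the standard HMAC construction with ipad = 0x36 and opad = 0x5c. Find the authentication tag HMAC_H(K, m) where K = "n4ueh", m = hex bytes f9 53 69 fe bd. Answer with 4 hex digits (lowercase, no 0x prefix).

02b6

Key "n4ueh" = 6e 34 75 65 68 is 5 bytes > B = 4, so hash it first: H(key) = 01 e4, then zero-pad to 4 bytes: K' = 01 e4 00 00.
K' ⊕ ipad = 37 d2 36 36.  K' ⊕ opad = 5d b8 5c 5c.
Inner input = (K'⊕ipad) ∥ m = 37 d2 36 36 ∥ f9 53 69 fe bd.
Inner hash: sum = 55+210+54+54+249+83+105+254+189 = 1253 → 04 e5.
Outer input = (K'⊕opad) ∥ inner = 5d b8 5c 5c ∥ 04 e5.
Outer hash (tag): sum = 93+184+92+92+4+229 = 694 → 02 b6.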